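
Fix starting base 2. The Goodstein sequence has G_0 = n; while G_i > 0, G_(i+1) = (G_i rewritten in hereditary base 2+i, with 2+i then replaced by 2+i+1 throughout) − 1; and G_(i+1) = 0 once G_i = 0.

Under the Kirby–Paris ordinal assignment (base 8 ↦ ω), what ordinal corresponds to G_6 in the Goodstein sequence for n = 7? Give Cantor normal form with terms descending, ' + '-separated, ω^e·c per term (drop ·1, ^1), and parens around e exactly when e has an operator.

ω^7·7 + ω^6·7 + ω^5·7 + ω^4·7 + ω^3·7 + ω^2·7 + ω·7 + 7

7 —HB2→ 2^2 + 2 + 1 —bump→ 3^3 + 3 + 1 = 31 —(−1)→ 30
30 —HB3→ 3^3 + 3 —bump→ 4^4 + 4 = 260 —(−1)→ 259
259 —HB4→ 4^4 + 3 —bump→ 5^5 + 3 = 3128 —(−1)→ 3127
3127 —HB5→ 5^5 + 2 —bump→ 6^6 + 2 = 46658 —(−1)→ 46657
46657 —HB6→ 6^6 + 1 —bump→ 7^7 + 1 = 823544 —(−1)→ 823543
823543 —HB7→ 7^7 —bump→ 8^8 = 16777216 —(−1)→ 16777215
16777215 —HB8→ 7·8^7 + 7·8^6 + 7·8^5 + 7·8^4 + 7·8^3 + 7·8^2 + 7·8 + 7 —bump→ 7·9^7 + 7·9^6 + 7·9^5 + 7·9^4 + 7·9^3 + 7·9^2 + 7·9 + 7 = 37665880 —(−1)→ 37665879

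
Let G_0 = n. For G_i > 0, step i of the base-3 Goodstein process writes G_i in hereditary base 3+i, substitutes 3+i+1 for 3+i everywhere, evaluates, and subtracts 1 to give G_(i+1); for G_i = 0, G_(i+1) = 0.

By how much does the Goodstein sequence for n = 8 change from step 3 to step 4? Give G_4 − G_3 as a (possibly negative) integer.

i=0: 8 = 2·3 + 2 (b=3); 3→4: 2·4 + 2 = 10; 10−1 = 9
i=1: 9 = 2·4 + 1 (b=4); 4→5: 2·5 + 1 = 11; 11−1 = 10
i=2: 10 = 2·5 (b=5); 5→6: 2·6 = 12; 12−1 = 11
i=3: 11 = 6 + 5 (b=6); 6→7: 7 + 5 = 12; 12−1 = 11

0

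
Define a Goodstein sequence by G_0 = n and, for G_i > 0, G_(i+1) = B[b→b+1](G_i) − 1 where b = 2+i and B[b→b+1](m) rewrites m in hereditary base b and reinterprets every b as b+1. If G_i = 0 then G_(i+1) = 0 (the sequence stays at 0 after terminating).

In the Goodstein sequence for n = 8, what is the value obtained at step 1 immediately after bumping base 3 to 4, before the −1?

554

[0] 8 ≡ 2^(2 + 1) (base 2). Lift 3: 81. −1: 80.
[1] 80 ≡ 2·3^3 + 2·3^2 + 2·3 + 2 (base 3). Lift 4: 554. −1: 553.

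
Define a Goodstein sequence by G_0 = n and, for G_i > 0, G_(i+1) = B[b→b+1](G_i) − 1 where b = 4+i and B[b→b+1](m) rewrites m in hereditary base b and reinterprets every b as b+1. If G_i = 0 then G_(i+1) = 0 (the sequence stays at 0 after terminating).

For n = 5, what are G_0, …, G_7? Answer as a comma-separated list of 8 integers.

G_0 = 5. HB_4(5) = 4 + 1. Bump = 6. G_1 = 5.
G_1 = 5. HB_5(5) = 5. Bump = 6. G_2 = 5.
G_2 = 5. HB_6(5) = 5. Bump = 5. G_3 = 4.
G_3 = 4. HB_7(4) = 4. Bump = 4. G_4 = 3.
G_4 = 3. HB_8(3) = 3. Bump = 3. G_5 = 2.
G_5 = 2. HB_9(2) = 2. Bump = 2. G_6 = 1.
G_6 = 1. HB_10(1) = 1. Bump = 1. G_7 = 0.

5, 5, 5, 4, 3, 2, 1, 0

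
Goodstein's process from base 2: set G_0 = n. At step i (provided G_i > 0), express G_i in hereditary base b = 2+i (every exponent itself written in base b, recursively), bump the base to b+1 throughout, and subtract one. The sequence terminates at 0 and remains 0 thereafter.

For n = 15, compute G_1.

base 2: 15 = 2^(2 + 1) + 2^2 + 2 + 1; at 3: 3^(3 + 1) + 3^3 + 3 + 1 = 112; next = 111
base 3: 111 = 3^(3 + 1) + 3^3 + 3; at 4: 4^(4 + 1) + 4^4 + 4 = 1284; next = 1283

111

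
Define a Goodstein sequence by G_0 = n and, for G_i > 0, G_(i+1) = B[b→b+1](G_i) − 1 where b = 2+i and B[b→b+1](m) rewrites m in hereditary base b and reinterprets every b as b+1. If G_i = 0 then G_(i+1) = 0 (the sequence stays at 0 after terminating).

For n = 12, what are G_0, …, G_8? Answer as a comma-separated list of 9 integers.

12, 107, 1065, 15685, 280019, 5764910, 134217867, 3486784574, 100000000211

base 2: 12 = 2^(2 + 1) + 2^2; at 3: 3^(3 + 1) + 3^3 = 108; next = 107
base 3: 107 = 3^(3 + 1) + 2·3^2 + 2·3 + 2; at 4: 4^(4 + 1) + 2·4^2 + 2·4 + 2 = 1066; next = 1065
base 4: 1065 = 4^(4 + 1) + 2·4^2 + 2·4 + 1; at 5: 5^(5 + 1) + 2·5^2 + 2·5 + 1 = 15686; next = 15685
base 5: 15685 = 5^(5 + 1) + 2·5^2 + 2·5; at 6: 6^(6 + 1) + 2·6^2 + 2·6 = 280020; next = 280019
base 6: 280019 = 6^(6 + 1) + 2·6^2 + 6 + 5; at 7: 7^(7 + 1) + 2·7^2 + 7 + 5 = 5764911; next = 5764910
base 7: 5764910 = 7^(7 + 1) + 2·7^2 + 7 + 4; at 8: 8^(8 + 1) + 2·8^2 + 8 + 4 = 134217868; next = 134217867
base 8: 134217867 = 8^(8 + 1) + 2·8^2 + 8 + 3; at 9: 9^(9 + 1) + 2·9^2 + 9 + 3 = 3486784575; next = 3486784574
base 9: 3486784574 = 9^(9 + 1) + 2·9^2 + 9 + 2; at 10: 10^(10 + 1) + 2·10^2 + 10 + 2 = 100000000212; next = 100000000211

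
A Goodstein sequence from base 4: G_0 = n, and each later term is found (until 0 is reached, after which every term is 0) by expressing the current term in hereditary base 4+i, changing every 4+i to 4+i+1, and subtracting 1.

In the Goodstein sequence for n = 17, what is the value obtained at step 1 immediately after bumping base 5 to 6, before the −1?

36

(0) 17|_4 = 4^2 + 1 ↦ 5^2 + 1|_5 = 26 ⇒ 25
(1) 25|_5 = 5^2 ↦ 6^2|_6 = 36 ⇒ 35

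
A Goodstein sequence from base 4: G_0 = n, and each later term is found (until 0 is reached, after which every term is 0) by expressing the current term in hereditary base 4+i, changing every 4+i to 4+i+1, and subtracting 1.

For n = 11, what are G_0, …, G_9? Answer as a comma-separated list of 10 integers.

11, 12, 13, 14, 15, 15, 15, 15, 15, 15

(0) 11|_4 = 2·4 + 3 ↦ 2·5 + 3|_5 = 13 ⇒ 12
(1) 12|_5 = 2·5 + 2 ↦ 2·6 + 2|_6 = 14 ⇒ 13
(2) 13|_6 = 2·6 + 1 ↦ 2·7 + 1|_7 = 15 ⇒ 14
(3) 14|_7 = 2·7 ↦ 2·8|_8 = 16 ⇒ 15
(4) 15|_8 = 8 + 7 ↦ 9 + 7|_9 = 16 ⇒ 15
(5) 15|_9 = 9 + 6 ↦ 10 + 6|_10 = 16 ⇒ 15
(6) 15|_10 = 10 + 5 ↦ 11 + 5|_11 = 16 ⇒ 15
(7) 15|_11 = 11 + 4 ↦ 12 + 4|_12 = 16 ⇒ 15
(8) 15|_12 = 12 + 3 ↦ 13 + 3|_13 = 16 ⇒ 15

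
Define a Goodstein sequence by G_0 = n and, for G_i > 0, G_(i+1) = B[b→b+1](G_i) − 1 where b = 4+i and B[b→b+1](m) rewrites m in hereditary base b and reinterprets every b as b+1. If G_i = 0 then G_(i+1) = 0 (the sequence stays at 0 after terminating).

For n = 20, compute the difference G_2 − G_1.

10

(0) 20|_4 = 4^2 + 4 ↦ 5^2 + 5|_5 = 30 ⇒ 29
(1) 29|_5 = 5^2 + 4 ↦ 6^2 + 4|_6 = 40 ⇒ 39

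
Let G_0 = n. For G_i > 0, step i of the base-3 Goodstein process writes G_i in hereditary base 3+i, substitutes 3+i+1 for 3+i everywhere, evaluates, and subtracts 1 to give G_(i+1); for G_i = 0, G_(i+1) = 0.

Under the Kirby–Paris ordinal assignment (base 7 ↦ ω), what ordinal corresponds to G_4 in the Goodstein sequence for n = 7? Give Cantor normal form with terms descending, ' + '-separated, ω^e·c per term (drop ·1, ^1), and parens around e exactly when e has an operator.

(0) 7|_3 = 2·3 + 1 ↦ 2·4 + 1|_4 = 9 ⇒ 8
(1) 8|_4 = 2·4 ↦ 2·5|_5 = 10 ⇒ 9
(2) 9|_5 = 5 + 4 ↦ 6 + 4|_6 = 10 ⇒ 9
(3) 9|_6 = 6 + 3 ↦ 7 + 3|_7 = 10 ⇒ 9
(4) 9|_7 = 7 + 2 ↦ 8 + 2|_8 = 10 ⇒ 9

ω + 2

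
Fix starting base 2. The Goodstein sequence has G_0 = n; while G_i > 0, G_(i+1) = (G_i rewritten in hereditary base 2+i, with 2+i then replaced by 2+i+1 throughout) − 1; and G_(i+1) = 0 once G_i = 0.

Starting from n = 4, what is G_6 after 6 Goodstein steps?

i=0: 4 = 2^2 (b=2); 2→3: 3^3 = 27; 27−1 = 26
i=1: 26 = 2·3^2 + 2·3 + 2 (b=3); 3→4: 2·4^2 + 2·4 + 2 = 42; 42−1 = 41
i=2: 41 = 2·4^2 + 2·4 + 1 (b=4); 4→5: 2·5^2 + 2·5 + 1 = 61; 61−1 = 60
i=3: 60 = 2·5^2 + 2·5 (b=5); 5→6: 2·6^2 + 2·6 = 84; 84−1 = 83
i=4: 83 = 2·6^2 + 6 + 5 (b=6); 6→7: 2·7^2 + 7 + 5 = 110; 110−1 = 109
i=5: 109 = 2·7^2 + 7 + 4 (b=7); 7→8: 2·8^2 + 8 + 4 = 140; 140−1 = 139
i=6: 139 = 2·8^2 + 8 + 3 (b=8); 8→9: 2·9^2 + 9 + 3 = 174; 174−1 = 173

139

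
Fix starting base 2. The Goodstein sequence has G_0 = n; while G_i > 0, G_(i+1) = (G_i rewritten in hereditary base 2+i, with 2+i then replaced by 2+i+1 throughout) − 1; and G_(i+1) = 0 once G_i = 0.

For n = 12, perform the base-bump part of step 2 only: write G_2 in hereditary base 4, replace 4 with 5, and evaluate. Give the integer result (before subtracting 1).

15686

step 0: 12 = 2^(2 + 1) + 2^2; sub 3 for 2: 3^(3 + 1) + 3^3; = 108; G_1 = 108−1 = 107
step 1: 107 = 3^(3 + 1) + 2·3^2 + 2·3 + 2; sub 4 for 3: 4^(4 + 1) + 2·4^2 + 2·4 + 2; = 1066; G_2 = 1066−1 = 1065
step 2: 1065 = 4^(4 + 1) + 2·4^2 + 2·4 + 1; sub 5 for 4: 5^(5 + 1) + 2·5^2 + 2·5 + 1; = 15686; G_3 = 15686−1 = 15685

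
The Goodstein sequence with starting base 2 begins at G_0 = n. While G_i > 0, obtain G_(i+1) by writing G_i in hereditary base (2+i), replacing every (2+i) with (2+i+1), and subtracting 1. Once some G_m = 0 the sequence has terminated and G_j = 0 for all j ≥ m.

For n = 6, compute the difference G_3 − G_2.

[0] 6 ≡ 2^2 + 2 (base 2). Lift 3: 30. −1: 29.
[1] 29 ≡ 3^3 + 2 (base 3). Lift 4: 258. −1: 257.
[2] 257 ≡ 4^4 + 1 (base 4). Lift 5: 3126. −1: 3125.

2868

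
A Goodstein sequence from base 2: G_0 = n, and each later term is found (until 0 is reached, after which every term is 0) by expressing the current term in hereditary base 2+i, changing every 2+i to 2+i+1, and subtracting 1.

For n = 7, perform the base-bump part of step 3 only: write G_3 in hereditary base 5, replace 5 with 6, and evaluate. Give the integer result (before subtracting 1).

46658

7 —HB2→ 2^2 + 2 + 1 —bump→ 3^3 + 3 + 1 = 31 —(−1)→ 30
30 —HB3→ 3^3 + 3 —bump→ 4^4 + 4 = 260 —(−1)→ 259
259 —HB4→ 4^4 + 3 —bump→ 5^5 + 3 = 3128 —(−1)→ 3127
3127 —HB5→ 5^5 + 2 —bump→ 6^6 + 2 = 46658 —(−1)→ 46657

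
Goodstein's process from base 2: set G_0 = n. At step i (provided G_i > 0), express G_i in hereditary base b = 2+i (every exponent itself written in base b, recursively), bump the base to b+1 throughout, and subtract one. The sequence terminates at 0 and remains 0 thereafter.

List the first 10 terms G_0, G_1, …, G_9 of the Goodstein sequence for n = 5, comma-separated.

5, 27, 255, 467, 775, 1197, 1751, 2454, 3325, 4382

G_0=5  [base 2] 2^2 + 1  →[2↦3]→  3^3 + 1 = 28  −1 ⇒ G_1=27
G_1=27  [base 3] 3^3  →[3↦4]→  4^4 = 256  −1 ⇒ G_2=255
G_2=255  [base 4] 3·4^3 + 3·4^2 + 3·4 + 3  →[4↦5]→  3·5^3 + 3·5^2 + 3·5 + 3 = 468  −1 ⇒ G_3=467
G_3=467  [base 5] 3·5^3 + 3·5^2 + 3·5 + 2  →[5↦6]→  3·6^3 + 3·6^2 + 3·6 + 2 = 776  −1 ⇒ G_4=775
G_4=775  [base 6] 3·6^3 + 3·6^2 + 3·6 + 1  →[6↦7]→  3·7^3 + 3·7^2 + 3·7 + 1 = 1198  −1 ⇒ G_5=1197
G_5=1197  [base 7] 3·7^3 + 3·7^2 + 3·7  →[7↦8]→  3·8^3 + 3·8^2 + 3·8 = 1752  −1 ⇒ G_6=1751
G_6=1751  [base 8] 3·8^3 + 3·8^2 + 2·8 + 7  →[8↦9]→  3·9^3 + 3·9^2 + 2·9 + 7 = 2455  −1 ⇒ G_7=2454
G_7=2454  [base 9] 3·9^3 + 3·9^2 + 2·9 + 6  →[9↦10]→  3·10^3 + 3·10^2 + 2·10 + 6 = 3326  −1 ⇒ G_8=3325
G_8=3325  [base 10] 3·10^3 + 3·10^2 + 2·10 + 5  →[10↦11]→  3·11^3 + 3·11^2 + 2·11 + 5 = 4383  −1 ⇒ G_9=4382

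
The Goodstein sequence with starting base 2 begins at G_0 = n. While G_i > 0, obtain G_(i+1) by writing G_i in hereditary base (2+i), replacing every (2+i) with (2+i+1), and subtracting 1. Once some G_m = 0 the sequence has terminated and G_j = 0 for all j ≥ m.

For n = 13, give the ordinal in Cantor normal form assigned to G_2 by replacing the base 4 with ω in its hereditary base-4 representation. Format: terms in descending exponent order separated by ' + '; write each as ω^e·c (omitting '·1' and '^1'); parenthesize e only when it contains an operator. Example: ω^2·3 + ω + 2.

ω^(ω + 1) + ω^3·3 + ω^2·3 + ω·3 + 3

step 0: 13 = 2^(2 + 1) + 2^2 + 1; sub 3 for 2: 3^(3 + 1) + 3^3 + 1; = 109; G_1 = 109−1 = 108
step 1: 108 = 3^(3 + 1) + 3^3; sub 4 for 3: 4^(4 + 1) + 4^4; = 1280; G_2 = 1280−1 = 1279
step 2: 1279 = 4^(4 + 1) + 3·4^3 + 3·4^2 + 3·4 + 3; sub 5 for 4: 5^(5 + 1) + 3·5^3 + 3·5^2 + 3·5 + 3; = 16093; G_3 = 16093−1 = 16092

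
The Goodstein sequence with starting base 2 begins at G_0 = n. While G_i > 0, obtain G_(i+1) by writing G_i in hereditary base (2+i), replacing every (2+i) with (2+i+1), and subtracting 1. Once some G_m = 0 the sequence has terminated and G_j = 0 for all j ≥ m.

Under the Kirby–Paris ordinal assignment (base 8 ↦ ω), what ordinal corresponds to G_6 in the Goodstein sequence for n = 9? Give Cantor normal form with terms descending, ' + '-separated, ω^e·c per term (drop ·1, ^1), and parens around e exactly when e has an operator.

ω^ω·3 + ω^3·3 + ω^2·3 + ω·2 + 7

[0] 9 ≡ 2^(2 + 1) + 1 (base 2). Lift 3: 82. −1: 81.
[1] 81 ≡ 3^(3 + 1) (base 3). Lift 4: 1024. −1: 1023.
[2] 1023 ≡ 3·4^4 + 3·4^3 + 3·4^2 + 3·4 + 3 (base 4). Lift 5: 9843. −1: 9842.
[3] 9842 ≡ 3·5^5 + 3·5^3 + 3·5^2 + 3·5 + 2 (base 5). Lift 6: 140744. −1: 140743.
[4] 140743 ≡ 3·6^6 + 3·6^3 + 3·6^2 + 3·6 + 1 (base 6). Lift 7: 2471827. −1: 2471826.
[5] 2471826 ≡ 3·7^7 + 3·7^3 + 3·7^2 + 3·7 (base 7). Lift 8: 50333400. −1: 50333399.
[6] 50333399 ≡ 3·8^8 + 3·8^3 + 3·8^2 + 2·8 + 7 (base 8). Lift 9: 1162263922. −1: 1162263921.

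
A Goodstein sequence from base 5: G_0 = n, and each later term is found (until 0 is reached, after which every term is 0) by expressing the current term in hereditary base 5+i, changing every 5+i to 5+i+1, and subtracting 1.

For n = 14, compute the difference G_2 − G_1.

1

[0] 14 ≡ 2·5 + 4 (base 5). Lift 6: 16. −1: 15.
[1] 15 ≡ 2·6 + 3 (base 6). Lift 7: 17. −1: 16.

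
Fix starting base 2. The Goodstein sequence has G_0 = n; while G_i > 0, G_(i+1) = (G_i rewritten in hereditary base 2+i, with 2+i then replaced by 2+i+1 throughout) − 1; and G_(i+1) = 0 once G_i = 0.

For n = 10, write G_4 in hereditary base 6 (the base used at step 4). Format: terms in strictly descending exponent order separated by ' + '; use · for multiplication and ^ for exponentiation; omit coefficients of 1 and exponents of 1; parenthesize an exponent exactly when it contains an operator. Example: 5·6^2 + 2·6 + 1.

10 —HB2→ 2^(2 + 1) + 2 —bump→ 3^(3 + 1) + 3 = 84 —(−1)→ 83
83 —HB3→ 3^(3 + 1) + 2 —bump→ 4^(4 + 1) + 2 = 1026 —(−1)→ 1025
1025 —HB4→ 4^(4 + 1) + 1 —bump→ 5^(5 + 1) + 1 = 15626 —(−1)→ 15625
15625 —HB5→ 5^(5 + 1) —bump→ 6^(6 + 1) = 279936 —(−1)→ 279935

5·6^6 + 5·6^5 + 5·6^4 + 5·6^3 + 5·6^2 + 5·6 + 5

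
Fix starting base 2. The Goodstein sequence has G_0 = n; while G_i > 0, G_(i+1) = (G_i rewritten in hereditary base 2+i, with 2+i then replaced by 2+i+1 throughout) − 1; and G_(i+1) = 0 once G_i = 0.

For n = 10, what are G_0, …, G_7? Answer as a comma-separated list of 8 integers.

i=0: 10 = 2^(2 + 1) + 2 (b=2); 2→3: 3^(3 + 1) + 3 = 84; 84−1 = 83
i=1: 83 = 3^(3 + 1) + 2 (b=3); 3→4: 4^(4 + 1) + 2 = 1026; 1026−1 = 1025
i=2: 1025 = 4^(4 + 1) + 1 (b=4); 4→5: 5^(5 + 1) + 1 = 15626; 15626−1 = 15625
i=3: 15625 = 5^(5 + 1) (b=5); 5→6: 6^(6 + 1) = 279936; 279936−1 = 279935
i=4: 279935 = 5·6^6 + 5·6^5 + 5·6^4 + 5·6^3 + 5·6^2 + 5·6 + 5 (b=6); 6→7: 5·7^7 + 5·7^5 + 5·7^4 + 5·7^3 + 5·7^2 + 5·7 + 5 = 4215755; 4215755−1 = 4215754
i=5: 4215754 = 5·7^7 + 5·7^5 + 5·7^4 + 5·7^3 + 5·7^2 + 5·7 + 4 (b=7); 7→8: 5·8^8 + 5·8^5 + 5·8^4 + 5·8^3 + 5·8^2 + 5·8 + 4 = 84073324; 84073324−1 = 84073323
i=6: 84073323 = 5·8^8 + 5·8^5 + 5·8^4 + 5·8^3 + 5·8^2 + 5·8 + 3 (b=8); 8→9: 5·9^9 + 5·9^5 + 5·9^4 + 5·9^3 + 5·9^2 + 5·9 + 3 = 1937434593; 1937434593−1 = 1937434592

10, 83, 1025, 15625, 279935, 4215754, 84073323, 1937434592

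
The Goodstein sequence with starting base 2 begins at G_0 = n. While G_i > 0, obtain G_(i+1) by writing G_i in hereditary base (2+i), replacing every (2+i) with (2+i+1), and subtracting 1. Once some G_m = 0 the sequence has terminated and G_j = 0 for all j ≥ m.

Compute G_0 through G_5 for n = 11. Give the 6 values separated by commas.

11, 84, 1027, 15627, 279937, 5764801

11 —HB2→ 2^(2 + 1) + 2 + 1 —bump→ 3^(3 + 1) + 3 + 1 = 85 —(−1)→ 84
84 —HB3→ 3^(3 + 1) + 3 —bump→ 4^(4 + 1) + 4 = 1028 —(−1)→ 1027
1027 —HB4→ 4^(4 + 1) + 3 —bump→ 5^(5 + 1) + 3 = 15628 —(−1)→ 15627
15627 —HB5→ 5^(5 + 1) + 2 —bump→ 6^(6 + 1) + 2 = 279938 —(−1)→ 279937
279937 —HB6→ 6^(6 + 1) + 1 —bump→ 7^(7 + 1) + 1 = 5764802 —(−1)→ 5764801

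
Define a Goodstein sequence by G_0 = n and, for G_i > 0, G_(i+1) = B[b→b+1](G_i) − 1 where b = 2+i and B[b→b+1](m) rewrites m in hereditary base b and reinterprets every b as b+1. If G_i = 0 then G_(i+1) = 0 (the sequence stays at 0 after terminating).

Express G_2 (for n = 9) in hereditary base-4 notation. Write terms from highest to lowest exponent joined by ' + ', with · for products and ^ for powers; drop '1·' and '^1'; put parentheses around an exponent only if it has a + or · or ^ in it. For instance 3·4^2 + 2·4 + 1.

[0] 9 ≡ 2^(2 + 1) + 1 (base 2). Lift 3: 82. −1: 81.
[1] 81 ≡ 3^(3 + 1) (base 3). Lift 4: 1024. −1: 1023.
[2] 1023 ≡ 3·4^4 + 3·4^3 + 3·4^2 + 3·4 + 3 (base 4). Lift 5: 9843. −1: 9842.

3·4^4 + 3·4^3 + 3·4^2 + 3·4 + 3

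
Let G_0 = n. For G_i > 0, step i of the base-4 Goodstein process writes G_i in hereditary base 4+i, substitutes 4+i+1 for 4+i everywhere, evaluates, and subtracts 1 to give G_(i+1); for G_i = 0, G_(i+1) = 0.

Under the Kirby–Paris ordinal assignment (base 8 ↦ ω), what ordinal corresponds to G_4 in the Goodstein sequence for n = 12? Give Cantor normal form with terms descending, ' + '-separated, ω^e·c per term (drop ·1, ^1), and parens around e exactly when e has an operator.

ω·2 + 1

base 4: 12 = 3·4; at 5: 3·5 = 15; next = 14
base 5: 14 = 2·5 + 4; at 6: 2·6 + 4 = 16; next = 15
base 6: 15 = 2·6 + 3; at 7: 2·7 + 3 = 17; next = 16
base 7: 16 = 2·7 + 2; at 8: 2·8 + 2 = 18; next = 17
base 8: 17 = 2·8 + 1; at 9: 2·9 + 1 = 19; next = 18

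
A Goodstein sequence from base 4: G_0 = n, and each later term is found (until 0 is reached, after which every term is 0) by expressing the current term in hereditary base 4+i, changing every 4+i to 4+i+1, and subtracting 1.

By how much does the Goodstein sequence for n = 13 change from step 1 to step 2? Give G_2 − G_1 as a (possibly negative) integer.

(0) 13|_4 = 3·4 + 1 ↦ 3·5 + 1|_5 = 16 ⇒ 15
(1) 15|_5 = 3·5 ↦ 3·6|_6 = 18 ⇒ 17

2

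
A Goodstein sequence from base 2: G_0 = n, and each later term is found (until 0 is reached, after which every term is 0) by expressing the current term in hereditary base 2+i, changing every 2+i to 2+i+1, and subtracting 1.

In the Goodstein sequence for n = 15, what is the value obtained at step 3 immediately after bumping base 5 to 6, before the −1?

[0] 15 ≡ 2^(2 + 1) + 2^2 + 2 + 1 (base 2). Lift 3: 112. −1: 111.
[1] 111 ≡ 3^(3 + 1) + 3^3 + 3 (base 3). Lift 4: 1284. −1: 1283.
[2] 1283 ≡ 4^(4 + 1) + 4^4 + 3 (base 4). Lift 5: 18753. −1: 18752.

326594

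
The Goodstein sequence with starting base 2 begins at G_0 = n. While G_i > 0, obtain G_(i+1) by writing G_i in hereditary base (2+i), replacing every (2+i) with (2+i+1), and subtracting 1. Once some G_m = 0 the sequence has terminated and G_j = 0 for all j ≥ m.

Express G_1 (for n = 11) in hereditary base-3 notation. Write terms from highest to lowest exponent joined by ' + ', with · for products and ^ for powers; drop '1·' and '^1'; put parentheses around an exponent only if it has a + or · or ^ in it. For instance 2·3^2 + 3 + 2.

[0] 11 ≡ 2^(2 + 1) + 2 + 1 (base 2). Lift 3: 85. −1: 84.
[1] 84 ≡ 3^(3 + 1) + 3 (base 3). Lift 4: 1028. −1: 1027.

3^(3 + 1) + 3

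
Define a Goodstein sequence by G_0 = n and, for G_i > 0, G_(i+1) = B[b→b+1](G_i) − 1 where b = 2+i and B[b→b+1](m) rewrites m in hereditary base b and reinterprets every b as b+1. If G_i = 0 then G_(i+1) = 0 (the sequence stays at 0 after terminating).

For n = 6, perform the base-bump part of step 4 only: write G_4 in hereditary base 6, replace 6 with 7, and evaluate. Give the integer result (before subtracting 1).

98040

(0) 6|_2 = 2^2 + 2 ↦ 3^3 + 3|_3 = 30 ⇒ 29
(1) 29|_3 = 3^3 + 2 ↦ 4^4 + 2|_4 = 258 ⇒ 257
(2) 257|_4 = 4^4 + 1 ↦ 5^5 + 1|_5 = 3126 ⇒ 3125
(3) 3125|_5 = 5^5 ↦ 6^6|_6 = 46656 ⇒ 46655
(4) 46655|_6 = 5·6^5 + 5·6^4 + 5·6^3 + 5·6^2 + 5·6 + 5 ↦ 5·7^5 + 5·7^4 + 5·7^3 + 5·7^2 + 5·7 + 5|_7 = 98040 ⇒ 98039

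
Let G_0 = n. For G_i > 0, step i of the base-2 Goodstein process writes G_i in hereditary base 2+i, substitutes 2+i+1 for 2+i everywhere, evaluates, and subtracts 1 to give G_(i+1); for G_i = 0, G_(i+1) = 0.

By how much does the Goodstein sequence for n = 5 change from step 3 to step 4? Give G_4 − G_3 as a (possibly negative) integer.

G_0=5  [base 2] 2^2 + 1  →[2↦3]→  3^3 + 1 = 28  −1 ⇒ G_1=27
G_1=27  [base 3] 3^3  →[3↦4]→  4^4 = 256  −1 ⇒ G_2=255
G_2=255  [base 4] 3·4^3 + 3·4^2 + 3·4 + 3  →[4↦5]→  3·5^3 + 3·5^2 + 3·5 + 3 = 468  −1 ⇒ G_3=467
G_3=467  [base 5] 3·5^3 + 3·5^2 + 3·5 + 2  →[5↦6]→  3·6^3 + 3·6^2 + 3·6 + 2 = 776  −1 ⇒ G_4=775

308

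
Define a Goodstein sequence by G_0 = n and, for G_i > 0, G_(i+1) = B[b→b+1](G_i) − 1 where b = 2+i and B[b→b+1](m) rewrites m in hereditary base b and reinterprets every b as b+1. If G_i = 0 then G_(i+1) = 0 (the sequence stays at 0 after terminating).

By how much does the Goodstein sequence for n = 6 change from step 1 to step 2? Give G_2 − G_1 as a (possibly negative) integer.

i=0: 6 = 2^2 + 2 (b=2); 2→3: 3^3 + 3 = 30; 30−1 = 29
i=1: 29 = 3^3 + 2 (b=3); 3→4: 4^4 + 2 = 258; 258−1 = 257

228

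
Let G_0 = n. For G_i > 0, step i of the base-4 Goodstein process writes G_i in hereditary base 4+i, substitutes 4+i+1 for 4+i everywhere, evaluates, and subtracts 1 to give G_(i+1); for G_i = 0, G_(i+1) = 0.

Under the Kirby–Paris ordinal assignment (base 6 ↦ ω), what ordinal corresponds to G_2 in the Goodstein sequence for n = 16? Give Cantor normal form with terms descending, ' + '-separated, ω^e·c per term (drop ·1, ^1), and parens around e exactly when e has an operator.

ω·4 + 3

i=0: 16 = 4^2 (b=4); 4→5: 5^2 = 25; 25−1 = 24
i=1: 24 = 4·5 + 4 (b=5); 5→6: 4·6 + 4 = 28; 28−1 = 27
i=2: 27 = 4·6 + 3 (b=6); 6→7: 4·7 + 3 = 31; 31−1 = 30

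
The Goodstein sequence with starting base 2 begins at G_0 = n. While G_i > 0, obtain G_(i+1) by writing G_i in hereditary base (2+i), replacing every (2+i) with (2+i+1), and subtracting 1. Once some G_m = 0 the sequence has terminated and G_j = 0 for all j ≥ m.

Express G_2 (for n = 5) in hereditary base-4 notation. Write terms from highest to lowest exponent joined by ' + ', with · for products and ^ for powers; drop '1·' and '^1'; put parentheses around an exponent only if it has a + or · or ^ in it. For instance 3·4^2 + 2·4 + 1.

G_0=5  [base 2] 2^2 + 1  →[2↦3]→  3^3 + 1 = 28  −1 ⇒ G_1=27
G_1=27  [base 3] 3^3  →[3↦4]→  4^4 = 256  −1 ⇒ G_2=255
G_2=255  [base 4] 3·4^3 + 3·4^2 + 3·4 + 3  →[4↦5]→  3·5^3 + 3·5^2 + 3·5 + 3 = 468  −1 ⇒ G_3=467

3·4^3 + 3·4^2 + 3·4 + 3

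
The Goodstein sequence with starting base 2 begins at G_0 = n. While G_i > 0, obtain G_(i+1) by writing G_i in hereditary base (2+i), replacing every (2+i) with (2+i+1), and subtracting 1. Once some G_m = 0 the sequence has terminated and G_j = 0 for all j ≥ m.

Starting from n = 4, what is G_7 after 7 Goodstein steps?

base 2: 4 = 2^2; at 3: 3^3 = 27; next = 26
base 3: 26 = 2·3^2 + 2·3 + 2; at 4: 2·4^2 + 2·4 + 2 = 42; next = 41
base 4: 41 = 2·4^2 + 2·4 + 1; at 5: 2·5^2 + 2·5 + 1 = 61; next = 60
base 5: 60 = 2·5^2 + 2·5; at 6: 2·6^2 + 2·6 = 84; next = 83
base 6: 83 = 2·6^2 + 6 + 5; at 7: 2·7^2 + 7 + 5 = 110; next = 109
base 7: 109 = 2·7^2 + 7 + 4; at 8: 2·8^2 + 8 + 4 = 140; next = 139
base 8: 139 = 2·8^2 + 8 + 3; at 9: 2·9^2 + 9 + 3 = 174; next = 173
base 9: 173 = 2·9^2 + 9 + 2; at 10: 2·10^2 + 10 + 2 = 212; next = 211

173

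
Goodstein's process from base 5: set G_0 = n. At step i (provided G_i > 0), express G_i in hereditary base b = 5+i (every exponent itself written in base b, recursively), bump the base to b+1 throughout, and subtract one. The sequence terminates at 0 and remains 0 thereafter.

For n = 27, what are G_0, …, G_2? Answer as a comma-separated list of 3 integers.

27, 37, 49

i=0: 27 = 5^2 + 2 (b=5); 5→6: 6^2 + 2 = 38; 38−1 = 37
i=1: 37 = 6^2 + 1 (b=6); 6→7: 7^2 + 1 = 50; 50−1 = 49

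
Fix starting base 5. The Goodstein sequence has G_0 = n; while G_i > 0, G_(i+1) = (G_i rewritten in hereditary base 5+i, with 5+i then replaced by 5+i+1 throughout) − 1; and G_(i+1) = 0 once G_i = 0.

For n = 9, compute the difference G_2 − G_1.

i=0: 9 = 5 + 4 (b=5); 5→6: 6 + 4 = 10; 10−1 = 9
i=1: 9 = 6 + 3 (b=6); 6→7: 7 + 3 = 10; 10−1 = 9

0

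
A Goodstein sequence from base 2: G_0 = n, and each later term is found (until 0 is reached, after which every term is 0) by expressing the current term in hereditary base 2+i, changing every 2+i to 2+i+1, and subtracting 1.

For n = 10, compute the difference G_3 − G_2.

14600

G_0=10  [base 2] 2^(2 + 1) + 2  →[2↦3]→  3^(3 + 1) + 3 = 84  −1 ⇒ G_1=83
G_1=83  [base 3] 3^(3 + 1) + 2  →[3↦4]→  4^(4 + 1) + 2 = 1026  −1 ⇒ G_2=1025
G_2=1025  [base 4] 4^(4 + 1) + 1  →[4↦5]→  5^(5 + 1) + 1 = 15626  −1 ⇒ G_3=15625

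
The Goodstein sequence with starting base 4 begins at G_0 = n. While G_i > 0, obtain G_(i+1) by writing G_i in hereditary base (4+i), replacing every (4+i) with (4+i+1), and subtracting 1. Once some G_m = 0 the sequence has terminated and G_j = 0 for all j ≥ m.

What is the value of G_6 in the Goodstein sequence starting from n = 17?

51

17 —HB4→ 4^2 + 1 —bump→ 5^2 + 1 = 26 —(−1)→ 25
25 —HB5→ 5^2 —bump→ 6^2 = 36 —(−1)→ 35
35 —HB6→ 5·6 + 5 —bump→ 5·7 + 5 = 40 —(−1)→ 39
39 —HB7→ 5·7 + 4 —bump→ 5·8 + 4 = 44 —(−1)→ 43
43 —HB8→ 5·8 + 3 —bump→ 5·9 + 3 = 48 —(−1)→ 47
47 —HB9→ 5·9 + 2 —bump→ 5·10 + 2 = 52 —(−1)→ 51
51 —HB10→ 5·10 + 1 —bump→ 5·11 + 1 = 56 —(−1)→ 55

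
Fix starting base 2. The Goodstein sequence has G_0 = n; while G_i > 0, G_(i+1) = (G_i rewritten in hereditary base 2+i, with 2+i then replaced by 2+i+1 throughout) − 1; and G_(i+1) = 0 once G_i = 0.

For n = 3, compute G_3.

2

base 2: 3 = 2 + 1; at 3: 3 + 1 = 4; next = 3
base 3: 3 = 3; at 4: 4 = 4; next = 3
base 4: 3 = 3; at 5: 3 = 3; next = 2
base 5: 2 = 2; at 6: 2 = 2; next = 1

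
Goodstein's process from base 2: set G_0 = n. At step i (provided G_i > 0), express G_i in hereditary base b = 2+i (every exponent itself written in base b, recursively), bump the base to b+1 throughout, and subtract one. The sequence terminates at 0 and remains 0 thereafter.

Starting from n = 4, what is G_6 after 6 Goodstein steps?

139

(0) 4|_2 = 2^2 ↦ 3^3|_3 = 27 ⇒ 26
(1) 26|_3 = 2·3^2 + 2·3 + 2 ↦ 2·4^2 + 2·4 + 2|_4 = 42 ⇒ 41
(2) 41|_4 = 2·4^2 + 2·4 + 1 ↦ 2·5^2 + 2·5 + 1|_5 = 61 ⇒ 60
(3) 60|_5 = 2·5^2 + 2·5 ↦ 2·6^2 + 2·6|_6 = 84 ⇒ 83
(4) 83|_6 = 2·6^2 + 6 + 5 ↦ 2·7^2 + 7 + 5|_7 = 110 ⇒ 109
(5) 109|_7 = 2·7^2 + 7 + 4 ↦ 2·8^2 + 8 + 4|_8 = 140 ⇒ 139
(6) 139|_8 = 2·8^2 + 8 + 3 ↦ 2·9^2 + 9 + 3|_9 = 174 ⇒ 173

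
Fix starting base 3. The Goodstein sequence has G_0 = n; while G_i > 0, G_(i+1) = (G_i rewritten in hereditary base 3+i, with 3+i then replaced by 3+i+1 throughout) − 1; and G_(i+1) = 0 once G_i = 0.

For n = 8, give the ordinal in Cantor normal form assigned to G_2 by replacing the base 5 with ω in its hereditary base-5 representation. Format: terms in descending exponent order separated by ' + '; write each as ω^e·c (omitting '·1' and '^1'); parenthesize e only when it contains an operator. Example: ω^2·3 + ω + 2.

G_0 = 8. HB_3(8) = 2·3 + 2. Bump = 10. G_1 = 9.
G_1 = 9. HB_4(9) = 2·4 + 1. Bump = 11. G_2 = 10.
G_2 = 10. HB_5(10) = 2·5. Bump = 12. G_3 = 11.

ω·2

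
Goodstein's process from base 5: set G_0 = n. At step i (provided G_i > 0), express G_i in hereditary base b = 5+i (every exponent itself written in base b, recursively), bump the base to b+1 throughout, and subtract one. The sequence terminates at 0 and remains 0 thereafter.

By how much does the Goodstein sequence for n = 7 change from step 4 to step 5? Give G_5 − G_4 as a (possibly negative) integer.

-1

7 —HB5→ 5 + 2 —bump→ 6 + 2 = 8 —(−1)→ 7
7 —HB6→ 6 + 1 —bump→ 7 + 1 = 8 —(−1)→ 7
7 —HB7→ 7 —bump→ 8 = 8 —(−1)→ 7
7 —HB8→ 7 —bump→ 7 = 7 —(−1)→ 6
6 —HB9→ 6 —bump→ 6 = 6 —(−1)→ 5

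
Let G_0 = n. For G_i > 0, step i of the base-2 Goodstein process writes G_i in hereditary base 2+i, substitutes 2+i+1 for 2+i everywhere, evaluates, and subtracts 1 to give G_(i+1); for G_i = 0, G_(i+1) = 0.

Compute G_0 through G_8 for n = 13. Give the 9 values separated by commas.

13, 108, 1279, 16092, 280711, 5765998, 134219479, 3486786855, 100000003325

i=0: 13 = 2^(2 + 1) + 2^2 + 1 (b=2); 2→3: 3^(3 + 1) + 3^3 + 1 = 109; 109−1 = 108
i=1: 108 = 3^(3 + 1) + 3^3 (b=3); 3→4: 4^(4 + 1) + 4^4 = 1280; 1280−1 = 1279
i=2: 1279 = 4^(4 + 1) + 3·4^3 + 3·4^2 + 3·4 + 3 (b=4); 4→5: 5^(5 + 1) + 3·5^3 + 3·5^2 + 3·5 + 3 = 16093; 16093−1 = 16092
i=3: 16092 = 5^(5 + 1) + 3·5^3 + 3·5^2 + 3·5 + 2 (b=5); 5→6: 6^(6 + 1) + 3·6^3 + 3·6^2 + 3·6 + 2 = 280712; 280712−1 = 280711
i=4: 280711 = 6^(6 + 1) + 3·6^3 + 3·6^2 + 3·6 + 1 (b=6); 6→7: 7^(7 + 1) + 3·7^3 + 3·7^2 + 3·7 + 1 = 5765999; 5765999−1 = 5765998
i=5: 5765998 = 7^(7 + 1) + 3·7^3 + 3·7^2 + 3·7 (b=7); 7→8: 8^(8 + 1) + 3·8^3 + 3·8^2 + 3·8 = 134219480; 134219480−1 = 134219479
i=6: 134219479 = 8^(8 + 1) + 3·8^3 + 3·8^2 + 2·8 + 7 (b=8); 8→9: 9^(9 + 1) + 3·9^3 + 3·9^2 + 2·9 + 7 = 3486786856; 3486786856−1 = 3486786855
i=7: 3486786855 = 9^(9 + 1) + 3·9^3 + 3·9^2 + 2·9 + 6 (b=9); 9→10: 10^(10 + 1) + 3·10^3 + 3·10^2 + 2·10 + 6 = 100000003326; 100000003326−1 = 100000003325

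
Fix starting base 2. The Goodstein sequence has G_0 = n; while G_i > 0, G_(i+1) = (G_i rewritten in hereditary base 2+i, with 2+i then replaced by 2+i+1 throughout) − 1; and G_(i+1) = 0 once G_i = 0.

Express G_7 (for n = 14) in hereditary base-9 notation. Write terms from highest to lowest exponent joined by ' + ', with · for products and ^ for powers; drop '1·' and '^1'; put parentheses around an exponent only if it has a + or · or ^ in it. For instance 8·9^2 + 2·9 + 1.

9^(9 + 1) + 5·9^5 + 5·9^4 + 5·9^3 + 5·9^2 + 5·9 + 2

G_0 = 14. HB_2(14) = 2^(2 + 1) + 2^2 + 2. Bump = 111. G_1 = 110.
G_1 = 110. HB_3(110) = 3^(3 + 1) + 3^3 + 2. Bump = 1282. G_2 = 1281.
G_2 = 1281. HB_4(1281) = 4^(4 + 1) + 4^4 + 1. Bump = 18751. G_3 = 18750.
G_3 = 18750. HB_5(18750) = 5^(5 + 1) + 5^5. Bump = 326592. G_4 = 326591.
G_4 = 326591. HB_6(326591) = 6^(6 + 1) + 5·6^5 + 5·6^4 + 5·6^3 + 5·6^2 + 5·6 + 5. Bump = 5862841. G_5 = 5862840.
G_5 = 5862840. HB_7(5862840) = 7^(7 + 1) + 5·7^5 + 5·7^4 + 5·7^3 + 5·7^2 + 5·7 + 4. Bump = 134404972. G_6 = 134404971.
G_6 = 134404971. HB_8(134404971) = 8^(8 + 1) + 5·8^5 + 5·8^4 + 5·8^3 + 5·8^2 + 5·8 + 3. Bump = 3487116549. G_7 = 3487116548.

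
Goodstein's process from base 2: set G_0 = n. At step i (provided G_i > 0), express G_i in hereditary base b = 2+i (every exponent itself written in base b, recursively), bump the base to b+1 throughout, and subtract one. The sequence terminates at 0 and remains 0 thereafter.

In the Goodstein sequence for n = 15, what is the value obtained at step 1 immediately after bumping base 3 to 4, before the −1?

1284

[0] 15 ≡ 2^(2 + 1) + 2^2 + 2 + 1 (base 2). Lift 3: 112. −1: 111.
[1] 111 ≡ 3^(3 + 1) + 3^3 + 3 (base 3). Lift 4: 1284. −1: 1283.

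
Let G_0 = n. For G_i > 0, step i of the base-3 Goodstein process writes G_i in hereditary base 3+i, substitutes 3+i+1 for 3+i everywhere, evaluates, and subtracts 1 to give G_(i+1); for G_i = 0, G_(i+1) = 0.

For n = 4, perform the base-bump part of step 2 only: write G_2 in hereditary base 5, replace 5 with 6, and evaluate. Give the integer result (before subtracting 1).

4 —HB3→ 3 + 1 —bump→ 4 + 1 = 5 —(−1)→ 4
4 —HB4→ 4 —bump→ 5 = 5 —(−1)→ 4
4 —HB5→ 4 —bump→ 4 = 4 —(−1)→ 3

4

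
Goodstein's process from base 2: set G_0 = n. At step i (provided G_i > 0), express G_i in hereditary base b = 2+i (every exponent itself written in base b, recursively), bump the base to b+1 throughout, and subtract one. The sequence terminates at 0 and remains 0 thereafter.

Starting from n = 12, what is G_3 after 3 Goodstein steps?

G_0=12  [base 2] 2^(2 + 1) + 2^2  →[2↦3]→  3^(3 + 1) + 3^3 = 108  −1 ⇒ G_1=107
G_1=107  [base 3] 3^(3 + 1) + 2·3^2 + 2·3 + 2  →[3↦4]→  4^(4 + 1) + 2·4^2 + 2·4 + 2 = 1066  −1 ⇒ G_2=1065
G_2=1065  [base 4] 4^(4 + 1) + 2·4^2 + 2·4 + 1  →[4↦5]→  5^(5 + 1) + 2·5^2 + 2·5 + 1 = 15686  −1 ⇒ G_3=15685
G_3=15685  [base 5] 5^(5 + 1) + 2·5^2 + 2·5  →[5↦6]→  6^(6 + 1) + 2·6^2 + 2·6 = 280020  −1 ⇒ G_4=280019

15685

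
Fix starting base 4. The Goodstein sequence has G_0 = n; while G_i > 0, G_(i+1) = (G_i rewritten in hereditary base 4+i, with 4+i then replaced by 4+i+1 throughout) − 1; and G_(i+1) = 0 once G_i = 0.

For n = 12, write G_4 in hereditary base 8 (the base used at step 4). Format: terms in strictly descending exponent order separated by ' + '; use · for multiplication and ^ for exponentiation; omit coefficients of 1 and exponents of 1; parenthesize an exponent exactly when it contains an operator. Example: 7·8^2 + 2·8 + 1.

step 0: 12 = 3·4; sub 5 for 4: 3·5; = 15; G_1 = 15−1 = 14
step 1: 14 = 2·5 + 4; sub 6 for 5: 2·6 + 4; = 16; G_2 = 16−1 = 15
step 2: 15 = 2·6 + 3; sub 7 for 6: 2·7 + 3; = 17; G_3 = 17−1 = 16
step 3: 16 = 2·7 + 2; sub 8 for 7: 2·8 + 2; = 18; G_4 = 18−1 = 17
step 4: 17 = 2·8 + 1; sub 9 for 8: 2·9 + 1; = 19; G_5 = 19−1 = 18

2·8 + 1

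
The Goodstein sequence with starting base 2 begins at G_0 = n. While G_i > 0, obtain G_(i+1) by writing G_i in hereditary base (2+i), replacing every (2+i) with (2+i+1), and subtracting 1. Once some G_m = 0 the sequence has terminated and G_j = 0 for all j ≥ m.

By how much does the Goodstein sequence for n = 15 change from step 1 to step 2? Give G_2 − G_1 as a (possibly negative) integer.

1172

G_0 = 15. HB_2(15) = 2^(2 + 1) + 2^2 + 2 + 1. Bump = 112. G_1 = 111.
G_1 = 111. HB_3(111) = 3^(3 + 1) + 3^3 + 3. Bump = 1284. G_2 = 1283.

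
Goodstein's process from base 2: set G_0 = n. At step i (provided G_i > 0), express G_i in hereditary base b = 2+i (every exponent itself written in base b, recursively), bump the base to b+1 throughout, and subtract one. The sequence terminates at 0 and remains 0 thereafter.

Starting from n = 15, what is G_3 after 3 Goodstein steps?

base 2: 15 = 2^(2 + 1) + 2^2 + 2 + 1; at 3: 3^(3 + 1) + 3^3 + 3 + 1 = 112; next = 111
base 3: 111 = 3^(3 + 1) + 3^3 + 3; at 4: 4^(4 + 1) + 4^4 + 4 = 1284; next = 1283
base 4: 1283 = 4^(4 + 1) + 4^4 + 3; at 5: 5^(5 + 1) + 5^5 + 3 = 18753; next = 18752
base 5: 18752 = 5^(5 + 1) + 5^5 + 2; at 6: 6^(6 + 1) + 6^6 + 2 = 326594; next = 326593

18752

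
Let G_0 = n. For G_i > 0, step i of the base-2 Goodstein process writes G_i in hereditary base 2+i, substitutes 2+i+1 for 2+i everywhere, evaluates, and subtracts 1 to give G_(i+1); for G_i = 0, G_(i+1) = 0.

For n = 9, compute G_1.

i=0: 9 = 2^(2 + 1) + 1 (b=2); 2→3: 3^(3 + 1) + 1 = 82; 82−1 = 81
i=1: 81 = 3^(3 + 1) (b=3); 3→4: 4^(4 + 1) = 1024; 1024−1 = 1023

81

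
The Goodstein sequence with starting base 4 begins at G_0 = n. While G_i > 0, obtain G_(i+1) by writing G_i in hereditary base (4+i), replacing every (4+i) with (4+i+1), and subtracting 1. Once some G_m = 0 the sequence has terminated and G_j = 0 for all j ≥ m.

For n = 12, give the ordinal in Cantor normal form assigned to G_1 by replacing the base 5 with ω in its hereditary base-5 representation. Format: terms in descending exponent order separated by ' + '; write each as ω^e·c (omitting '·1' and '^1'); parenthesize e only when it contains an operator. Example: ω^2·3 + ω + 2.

ω·2 + 4

base 4: 12 = 3·4; at 5: 3·5 = 15; next = 14
base 5: 14 = 2·5 + 4; at 6: 2·6 + 4 = 16; next = 15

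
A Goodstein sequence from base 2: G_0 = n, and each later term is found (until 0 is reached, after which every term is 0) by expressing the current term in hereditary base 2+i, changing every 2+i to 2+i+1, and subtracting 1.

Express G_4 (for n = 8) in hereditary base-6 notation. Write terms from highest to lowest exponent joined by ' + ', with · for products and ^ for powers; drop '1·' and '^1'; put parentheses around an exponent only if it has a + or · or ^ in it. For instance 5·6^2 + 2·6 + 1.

2·6^6 + 2·6^2 + 6 + 5

8 —HB2→ 2^(2 + 1) —bump→ 3^(3 + 1) = 81 —(−1)→ 80
80 —HB3→ 2·3^3 + 2·3^2 + 2·3 + 2 —bump→ 2·4^4 + 2·4^2 + 2·4 + 2 = 554 —(−1)→ 553
553 —HB4→ 2·4^4 + 2·4^2 + 2·4 + 1 —bump→ 2·5^5 + 2·5^2 + 2·5 + 1 = 6311 —(−1)→ 6310
6310 —HB5→ 2·5^5 + 2·5^2 + 2·5 —bump→ 2·6^6 + 2·6^2 + 2·6 = 93396 —(−1)→ 93395
93395 —HB6→ 2·6^6 + 2·6^2 + 6 + 5 —bump→ 2·7^7 + 2·7^2 + 7 + 5 = 1647196 —(−1)→ 1647195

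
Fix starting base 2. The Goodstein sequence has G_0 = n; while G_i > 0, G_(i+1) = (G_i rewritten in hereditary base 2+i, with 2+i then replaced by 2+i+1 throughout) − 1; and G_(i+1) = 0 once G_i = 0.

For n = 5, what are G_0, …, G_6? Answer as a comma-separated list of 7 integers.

5, 27, 255, 467, 775, 1197, 1751

i=0: 5 = 2^2 + 1 (b=2); 2→3: 3^3 + 1 = 28; 28−1 = 27
i=1: 27 = 3^3 (b=3); 3→4: 4^4 = 256; 256−1 = 255
i=2: 255 = 3·4^3 + 3·4^2 + 3·4 + 3 (b=4); 4→5: 3·5^3 + 3·5^2 + 3·5 + 3 = 468; 468−1 = 467
i=3: 467 = 3·5^3 + 3·5^2 + 3·5 + 2 (b=5); 5→6: 3·6^3 + 3·6^2 + 3·6 + 2 = 776; 776−1 = 775
i=4: 775 = 3·6^3 + 3·6^2 + 3·6 + 1 (b=6); 6→7: 3·7^3 + 3·7^2 + 3·7 + 1 = 1198; 1198−1 = 1197
i=5: 1197 = 3·7^3 + 3·7^2 + 3·7 (b=7); 7→8: 3·8^3 + 3·8^2 + 3·8 = 1752; 1752−1 = 1751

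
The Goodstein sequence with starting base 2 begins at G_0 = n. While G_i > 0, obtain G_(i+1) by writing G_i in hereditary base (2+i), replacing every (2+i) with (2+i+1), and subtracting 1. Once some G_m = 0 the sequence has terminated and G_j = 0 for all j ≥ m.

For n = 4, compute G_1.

4 —HB2→ 2^2 —bump→ 3^3 = 27 —(−1)→ 26
26 —HB3→ 2·3^2 + 2·3 + 2 —bump→ 2·4^2 + 2·4 + 2 = 42 —(−1)→ 41

26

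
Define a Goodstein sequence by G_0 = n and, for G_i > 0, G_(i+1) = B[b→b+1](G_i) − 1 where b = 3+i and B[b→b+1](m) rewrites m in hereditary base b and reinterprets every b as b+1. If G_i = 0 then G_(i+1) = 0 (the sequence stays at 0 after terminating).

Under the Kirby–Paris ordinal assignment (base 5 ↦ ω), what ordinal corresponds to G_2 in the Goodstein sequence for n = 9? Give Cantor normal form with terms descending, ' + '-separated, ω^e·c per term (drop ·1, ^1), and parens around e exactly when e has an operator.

ω·3 + 2

G_0=9  [base 3] 3^2  →[3↦4]→  4^2 = 16  −1 ⇒ G_1=15
G_1=15  [base 4] 3·4 + 3  →[4↦5]→  3·5 + 3 = 18  −1 ⇒ G_2=17
G_2=17  [base 5] 3·5 + 2  →[5↦6]→  3·6 + 2 = 20  −1 ⇒ G_3=19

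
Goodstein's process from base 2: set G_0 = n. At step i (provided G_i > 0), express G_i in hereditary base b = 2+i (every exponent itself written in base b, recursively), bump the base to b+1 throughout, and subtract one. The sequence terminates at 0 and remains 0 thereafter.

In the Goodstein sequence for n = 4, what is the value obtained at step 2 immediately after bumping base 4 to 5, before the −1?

G_0 = 4. HB_2(4) = 2^2. Bump = 27. G_1 = 26.
G_1 = 26. HB_3(26) = 2·3^2 + 2·3 + 2. Bump = 42. G_2 = 41.
G_2 = 41. HB_4(41) = 2·4^2 + 2·4 + 1. Bump = 61. G_3 = 60.

61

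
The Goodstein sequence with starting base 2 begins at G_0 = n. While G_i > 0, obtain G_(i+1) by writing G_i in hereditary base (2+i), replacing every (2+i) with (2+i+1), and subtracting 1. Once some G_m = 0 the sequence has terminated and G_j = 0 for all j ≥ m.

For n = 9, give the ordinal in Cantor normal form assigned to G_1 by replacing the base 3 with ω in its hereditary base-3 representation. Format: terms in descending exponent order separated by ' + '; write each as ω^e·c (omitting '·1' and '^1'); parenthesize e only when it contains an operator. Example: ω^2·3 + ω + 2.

ω^(ω + 1)

step 0: 9 = 2^(2 + 1) + 1; sub 3 for 2: 3^(3 + 1) + 1; = 82; G_1 = 82−1 = 81
step 1: 81 = 3^(3 + 1); sub 4 for 3: 4^(4 + 1); = 1024; G_2 = 1024−1 = 1023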